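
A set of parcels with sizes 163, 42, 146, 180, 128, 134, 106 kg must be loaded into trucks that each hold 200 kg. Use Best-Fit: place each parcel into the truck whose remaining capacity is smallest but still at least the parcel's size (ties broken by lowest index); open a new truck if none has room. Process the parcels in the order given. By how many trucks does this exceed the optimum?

Best-Fit: [163] [42,146] [180] [128] [134] [106] → 6 trucks.
6 parcels exceed 100 kg (half the capacity), and no two of those can share a truck, so at least 6 trucks are needed.
So 6 is already optimal.

0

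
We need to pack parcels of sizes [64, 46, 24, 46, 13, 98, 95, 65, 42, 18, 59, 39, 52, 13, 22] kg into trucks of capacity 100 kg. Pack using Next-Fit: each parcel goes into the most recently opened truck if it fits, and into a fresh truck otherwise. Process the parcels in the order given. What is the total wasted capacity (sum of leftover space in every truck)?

Put 64 kg in truck 1; 36 kg remain.
Put 46 kg in truck 2; 54 kg remain.
Put 24 kg in truck 2; 30 kg remain.
Put 46 kg in truck 3; 54 kg remain.
Put 13 kg in truck 3; 41 kg remain.
Put 98 kg in truck 4; 2 kg remain.
Put 95 kg in truck 5; 5 kg remain.
Put 65 kg in truck 6; 35 kg remain.
Put 42 kg in truck 7; 58 kg remain.
Put 18 kg in truck 7; 40 kg remain.
Put 59 kg in truck 8; 41 kg remain.
Put 39 kg in truck 8; 2 kg remain.
Put 52 kg in truck 9; 48 kg remain.
Put 13 kg in truck 9; 35 kg remain.
Put 22 kg in truck 9; 13 kg remain.
9 trucks × 100 kg = 900 kg; used 696 kg; unused 204 kg.

204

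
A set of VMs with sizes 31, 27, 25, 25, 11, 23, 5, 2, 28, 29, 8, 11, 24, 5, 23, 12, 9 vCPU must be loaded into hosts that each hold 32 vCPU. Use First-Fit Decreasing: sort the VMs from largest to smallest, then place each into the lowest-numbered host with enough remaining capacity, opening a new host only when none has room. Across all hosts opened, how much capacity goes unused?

Sorted descending: 31, 29, 28, 27, 25, 25, 24, 23, 23, 12, 11, 11, 9, 8, 5, 5, 2.
31 vCPU → host 1 (remaining 1 vCPU)
29 vCPU → host 2 (remaining 3 vCPU)
28 vCPU → host 3 (remaining 4 vCPU)
27 vCPU → host 4 (remaining 5 vCPU)
25 vCPU → host 5 (remaining 7 vCPU)
25 vCPU → host 6 (remaining 7 vCPU)
24 vCPU → host 7 (remaining 8 vCPU)
23 vCPU → host 8 (remaining 9 vCPU)
23 vCPU → host 9 (remaining 9 vCPU)
12 vCPU → host 10 (remaining 20 vCPU)
11 vCPU → host 10 (remaining 9 vCPU)
11 vCPU → host 11 (remaining 21 vCPU)
9 vCPU → host 8 (remaining 0 vCPU)
8 vCPU → host 7 (remaining 0 vCPU)
5 vCPU → host 4 (remaining 0 vCPU)
5 vCPU → host 5 (remaining 2 vCPU)
2 vCPU → host 2 (remaining 1 vCPU)
11 hosts × 32 vCPU = 352 vCPU; used 298 vCPU; unused 54 vCPU.

54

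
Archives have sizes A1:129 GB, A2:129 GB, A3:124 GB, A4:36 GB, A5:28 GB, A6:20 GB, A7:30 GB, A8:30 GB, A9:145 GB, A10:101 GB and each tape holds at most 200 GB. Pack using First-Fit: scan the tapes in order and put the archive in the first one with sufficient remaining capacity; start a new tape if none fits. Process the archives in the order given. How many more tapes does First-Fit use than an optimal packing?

0

First-Fit: [129,36,28] [129,20,30] [124,30] [145] [101] → 5 tapes.
5 archives exceed 100 GB (half the capacity), and no two of those can share a tape, so at least 5 tapes are needed.
So 5 is already optimal.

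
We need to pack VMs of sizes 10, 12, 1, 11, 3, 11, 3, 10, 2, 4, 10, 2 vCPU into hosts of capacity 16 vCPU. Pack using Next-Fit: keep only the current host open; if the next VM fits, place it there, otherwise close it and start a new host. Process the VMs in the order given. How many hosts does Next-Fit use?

6 hosts

host 1: place 10 vCPU, 6 vCPU left
host 2: place 12 vCPU, 4 vCPU left
host 2: place 1 vCPU, 3 vCPU left
host 3: place 11 vCPU, 5 vCPU left
host 3: place 3 vCPU, 2 vCPU left
host 4: place 11 vCPU, 5 vCPU left
host 4: place 3 vCPU, 2 vCPU left
host 5: place 10 vCPU, 6 vCPU left
host 5: place 2 vCPU, 4 vCPU left
host 5: place 4 vCPU, 0 vCPU left
host 6: place 10 vCPU, 6 vCPU left
host 6: place 2 vCPU, 4 vCPU left
Final hosts: [10] [12,1] [11,3] [11,3] [10,2,4] [10,2].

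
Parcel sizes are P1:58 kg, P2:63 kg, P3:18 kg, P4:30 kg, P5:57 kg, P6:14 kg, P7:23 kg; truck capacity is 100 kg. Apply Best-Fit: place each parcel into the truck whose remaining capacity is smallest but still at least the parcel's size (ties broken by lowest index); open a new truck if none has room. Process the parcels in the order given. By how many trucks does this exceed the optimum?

Best-Fit: [58,30] [63,18,14] [57,23] → 3 trucks.
Total size 263 kg; any packing needs at least ⌈263/100⌉ = 3 trucks.
So 3 is already optimal.

0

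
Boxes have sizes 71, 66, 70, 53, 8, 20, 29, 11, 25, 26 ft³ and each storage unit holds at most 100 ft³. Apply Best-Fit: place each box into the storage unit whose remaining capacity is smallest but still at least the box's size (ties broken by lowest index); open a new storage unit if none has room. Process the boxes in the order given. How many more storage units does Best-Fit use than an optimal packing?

1

Best-Fit: [71,8,20] [66,11] [70,29] [53,25] [26] → 5 storage units.
Total size 379 ft³; any packing needs at least ⌈379/100⌉ = 4 storage units.
An optimal packing achieves that bound: [71,29] [70,26] [66,25,8] [53,20,11] → 4 storage units.
Excess: 5 − 4 = 1.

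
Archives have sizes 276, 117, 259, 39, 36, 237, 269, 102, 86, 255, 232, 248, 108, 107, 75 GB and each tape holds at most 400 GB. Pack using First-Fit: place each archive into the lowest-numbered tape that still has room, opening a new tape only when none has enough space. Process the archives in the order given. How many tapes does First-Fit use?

276 GB → tape 1 (remaining 124 GB)
117 GB → tape 1 (remaining 7 GB)
259 GB → tape 2 (remaining 141 GB)
39 GB → tape 2 (remaining 102 GB)
36 GB → tape 2 (remaining 66 GB)
237 GB → tape 3 (remaining 163 GB)
269 GB → tape 4 (remaining 131 GB)
102 GB → tape 3 (remaining 61 GB)
86 GB → tape 4 (remaining 45 GB)
255 GB → tape 5 (remaining 145 GB)
232 GB → tape 6 (remaining 168 GB)
248 GB → tape 7 (remaining 152 GB)
108 GB → tape 5 (remaining 37 GB)
107 GB → tape 6 (remaining 61 GB)
75 GB → tape 7 (remaining 77 GB)
Final tapes: [276,117] [259,39,36] [237,102] [269,86] [255,108] [232,107] [248,75].

7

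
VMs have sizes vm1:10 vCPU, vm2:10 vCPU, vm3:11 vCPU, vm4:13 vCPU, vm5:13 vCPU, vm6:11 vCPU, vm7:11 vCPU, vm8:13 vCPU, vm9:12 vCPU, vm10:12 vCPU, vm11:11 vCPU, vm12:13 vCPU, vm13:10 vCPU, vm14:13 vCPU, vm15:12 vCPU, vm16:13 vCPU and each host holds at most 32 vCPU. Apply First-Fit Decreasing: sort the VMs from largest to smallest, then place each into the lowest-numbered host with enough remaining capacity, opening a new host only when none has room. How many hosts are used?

Sorted descending: 13, 13, 13, 13, 13, 13, 12, 12, 12, 11, 11, 11, 11, 10, 10, 10.
host 1: place 13 vCPU, 19 vCPU left
host 1: place 13 vCPU, 6 vCPU left
host 2: place 13 vCPU, 19 vCPU left
host 2: place 13 vCPU, 6 vCPU left
host 3: place 13 vCPU, 19 vCPU left
host 3: place 13 vCPU, 6 vCPU left
host 4: place 12 vCPU, 20 vCPU left
host 4: place 12 vCPU, 8 vCPU left
host 5: place 12 vCPU, 20 vCPU left
host 5: place 11 vCPU, 9 vCPU left
host 6: place 11 vCPU, 21 vCPU left
host 6: place 11 vCPU, 10 vCPU left
host 7: place 11 vCPU, 21 vCPU left
host 6: place 10 vCPU, 0 vCPU left
host 7: place 10 vCPU, 11 vCPU left
host 7: place 10 vCPU, 1 vCPU left

7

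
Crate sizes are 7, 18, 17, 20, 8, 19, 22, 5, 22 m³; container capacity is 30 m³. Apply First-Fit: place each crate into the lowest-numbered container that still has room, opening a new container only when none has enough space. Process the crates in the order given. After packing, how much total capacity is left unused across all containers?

42

7 m³ → container 1 (remaining 23 m³)
18 m³ → container 1 (remaining 5 m³)
17 m³ → container 2 (remaining 13 m³)
20 m³ → container 3 (remaining 10 m³)
8 m³ → container 2 (remaining 5 m³)
19 m³ → container 4 (remaining 11 m³)
22 m³ → container 5 (remaining 8 m³)
5 m³ → container 1 (remaining 0 m³)
22 m³ → container 6 (remaining 8 m³)
6 containers × 30 m³ = 180 m³; used 138 m³; unused 42 m³.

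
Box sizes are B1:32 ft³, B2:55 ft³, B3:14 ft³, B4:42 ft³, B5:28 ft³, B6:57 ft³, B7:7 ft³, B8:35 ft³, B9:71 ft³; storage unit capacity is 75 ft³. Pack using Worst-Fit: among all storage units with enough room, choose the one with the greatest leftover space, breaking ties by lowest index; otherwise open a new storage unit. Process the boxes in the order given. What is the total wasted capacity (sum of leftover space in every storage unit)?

109

Put B1 (32 ft³) in storage unit 1; 43 ft³ remain.
Put B2 (55 ft³) in storage unit 2; 20 ft³ remain.
Put B3 (14 ft³) in storage unit 1; 29 ft³ remain.
Put B4 (42 ft³) in storage unit 3; 33 ft³ remain.
Put B5 (28 ft³) in storage unit 3; 5 ft³ remain.
Put B6 (57 ft³) in storage unit 4; 18 ft³ remain.
Put B7 (7 ft³) in storage unit 1; 22 ft³ remain.
Put B8 (35 ft³) in storage unit 5; 40 ft³ remain.
Put B9 (71 ft³) in storage unit 6; 4 ft³ remain.
6 storage units × 75 ft³ = 450 ft³; used 341 ft³; unused 109 ft³.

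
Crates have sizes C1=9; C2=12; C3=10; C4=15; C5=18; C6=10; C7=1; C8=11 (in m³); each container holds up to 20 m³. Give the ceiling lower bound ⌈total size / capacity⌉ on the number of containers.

5

Total size = 9 + 12 + 10 + 15 + 18 + 10 + 1 + 11 = 86 m³.
⌈86 / 20⌉ = 5.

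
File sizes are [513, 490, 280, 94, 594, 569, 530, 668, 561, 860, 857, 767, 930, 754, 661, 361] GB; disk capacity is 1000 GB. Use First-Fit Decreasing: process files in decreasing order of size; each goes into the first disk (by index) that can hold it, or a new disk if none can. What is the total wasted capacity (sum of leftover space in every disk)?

3511

Sorted descending: 930, 860, 857, 767, 754, 668, 661, 594, 569, 561, 530, 513, 490, 361, 280, 94.
930 GB → disk 1 (remaining 70 GB)
860 GB → disk 2 (remaining 140 GB)
857 GB → disk 3 (remaining 143 GB)
767 GB → disk 4 (remaining 233 GB)
754 GB → disk 5 (remaining 246 GB)
668 GB → disk 6 (remaining 332 GB)
661 GB → disk 7 (remaining 339 GB)
594 GB → disk 8 (remaining 406 GB)
569 GB → disk 9 (remaining 431 GB)
561 GB → disk 10 (remaining 439 GB)
530 GB → disk 11 (remaining 470 GB)
513 GB → disk 12 (remaining 487 GB)
490 GB → disk 13 (remaining 510 GB)
361 GB → disk 8 (remaining 45 GB)
280 GB → disk 6 (remaining 52 GB)
94 GB → disk 2 (remaining 46 GB)
13 disks × 1000 GB = 13000 GB; used 9489 GB; unused 3511 GB.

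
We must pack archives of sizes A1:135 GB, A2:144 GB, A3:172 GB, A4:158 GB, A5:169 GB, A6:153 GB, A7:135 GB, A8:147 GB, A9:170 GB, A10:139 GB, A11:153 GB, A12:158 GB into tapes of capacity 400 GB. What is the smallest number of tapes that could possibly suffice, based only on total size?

Total size = 135 + 144 + 172 + 158 + 169 + 153 + 135 + 147 + 170 + 139 + 153 + 158 = 1833 GB.
⌈1833 / 400⌉ = 5.

5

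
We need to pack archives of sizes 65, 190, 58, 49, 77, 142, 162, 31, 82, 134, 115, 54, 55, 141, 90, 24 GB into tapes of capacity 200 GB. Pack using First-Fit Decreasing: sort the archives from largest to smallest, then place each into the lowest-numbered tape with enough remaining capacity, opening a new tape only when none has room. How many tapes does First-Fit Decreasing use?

Sorted descending: 190, 162, 142, 141, 134, 115, 90, 82, 77, 65, 58, 55, 54, 49, 31, 24.
Put 190 GB in tape 1; 10 GB remain.
Put 162 GB in tape 2; 38 GB remain.
Put 142 GB in tape 3; 58 GB remain.
Put 141 GB in tape 4; 59 GB remain.
Put 134 GB in tape 5; 66 GB remain.
Put 115 GB in tape 6; 85 GB remain.
Put 90 GB in tape 7; 110 GB remain.
Put 82 GB in tape 6; 3 GB remain.
Put 77 GB in tape 7; 33 GB remain.
Put 65 GB in tape 5; 1 GB remain.
Put 58 GB in tape 3; 0 GB remain.
Put 55 GB in tape 4; 4 GB remain.
Put 54 GB in tape 8; 146 GB remain.
Put 49 GB in tape 8; 97 GB remain.
Put 31 GB in tape 2; 7 GB remain.
Put 24 GB in tape 7; 9 GB remain.
Final tapes: [190] [162,31] [142,58] [141,55] [134,65] [115,82] [90,77,24] [54,49].

8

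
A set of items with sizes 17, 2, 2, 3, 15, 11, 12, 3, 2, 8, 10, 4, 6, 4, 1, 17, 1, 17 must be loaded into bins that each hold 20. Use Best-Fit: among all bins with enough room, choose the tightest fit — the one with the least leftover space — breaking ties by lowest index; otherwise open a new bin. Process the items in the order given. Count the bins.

8 bins

bin 1: place 17, 3 left
bin 1: place 2, 1 left
bin 2: place 2, 18 left
bin 2: place 3, 15 left
bin 2: place 15, 0 left
bin 3: place 11, 9 left
bin 4: place 12, 8 left
bin 4: place 3, 5 left
bin 4: place 2, 3 left
bin 3: place 8, 1 left
bin 5: place 10, 10 left
bin 5: place 4, 6 left
bin 5: place 6, 0 left
bin 6: place 4, 16 left
bin 1: place 1, 0 left
bin 7: place 17, 3 left
bin 3: place 1, 0 left
bin 8: place 17, 3 left
Final bins: [17,2,1] [2,3,15] [11,8,1] [12,3,2] [10,4,6] [4] [17] [17].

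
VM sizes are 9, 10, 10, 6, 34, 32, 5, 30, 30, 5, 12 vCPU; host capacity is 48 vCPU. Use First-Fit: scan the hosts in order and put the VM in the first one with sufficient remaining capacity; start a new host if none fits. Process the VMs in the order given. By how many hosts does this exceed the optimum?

First-Fit: [9,10,10,6,5,5] [34,12] [32] [30] [30] → 5 hosts.
Total size 183 vCPU; any packing needs at least ⌈183/48⌉ = 4 hosts.
An optimal packing achieves that bound: [34,12] [32,10,6] [30,10,5] [30,9,5] → 4 hosts.
Excess: 5 − 4 = 1.

1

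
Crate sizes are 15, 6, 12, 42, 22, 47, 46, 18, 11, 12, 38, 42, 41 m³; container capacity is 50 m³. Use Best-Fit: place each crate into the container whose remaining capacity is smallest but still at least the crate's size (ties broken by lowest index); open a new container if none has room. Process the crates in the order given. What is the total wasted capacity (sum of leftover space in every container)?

15 m³ → container 1 (remaining 35 m³)
6 m³ → container 1 (remaining 29 m³)
12 m³ → container 1 (remaining 17 m³)
42 m³ → container 2 (remaining 8 m³)
22 m³ → container 3 (remaining 28 m³)
47 m³ → container 4 (remaining 3 m³)
46 m³ → container 5 (remaining 4 m³)
18 m³ → container 3 (remaining 10 m³)
11 m³ → container 1 (remaining 6 m³)
12 m³ → container 6 (remaining 38 m³)
38 m³ → container 6 (remaining 0 m³)
42 m³ → container 7 (remaining 8 m³)
41 m³ → container 8 (remaining 9 m³)
8 containers × 50 m³ = 400 m³; used 352 m³; unused 48 m³.

48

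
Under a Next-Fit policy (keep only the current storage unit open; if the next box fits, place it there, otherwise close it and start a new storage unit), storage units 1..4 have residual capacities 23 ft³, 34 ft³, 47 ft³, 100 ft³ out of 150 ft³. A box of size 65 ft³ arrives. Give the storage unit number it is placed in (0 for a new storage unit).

4

Next-Fit only looks at storage unit 4, which has 100 ft³ free.
65 ft³ fits there.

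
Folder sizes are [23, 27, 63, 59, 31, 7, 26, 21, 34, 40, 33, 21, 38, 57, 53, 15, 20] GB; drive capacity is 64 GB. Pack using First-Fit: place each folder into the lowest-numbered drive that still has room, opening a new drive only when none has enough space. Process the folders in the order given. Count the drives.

Put 23 GB in drive 1; 41 GB remain.
Put 27 GB in drive 1; 14 GB remain.
Put 63 GB in drive 2; 1 GB remain.
Put 59 GB in drive 3; 5 GB remain.
Put 31 GB in drive 4; 33 GB remain.
Put 7 GB in drive 1; 7 GB remain.
Put 26 GB in drive 4; 7 GB remain.
Put 21 GB in drive 5; 43 GB remain.
Put 34 GB in drive 5; 9 GB remain.
Put 40 GB in drive 6; 24 GB remain.
Put 33 GB in drive 7; 31 GB remain.
Put 21 GB in drive 6; 3 GB remain.
Put 38 GB in drive 8; 26 GB remain.
Put 57 GB in drive 9; 7 GB remain.
Put 53 GB in drive 10; 11 GB remain.
Put 15 GB in drive 7; 16 GB remain.
Put 20 GB in drive 8; 6 GB remain.

10 drives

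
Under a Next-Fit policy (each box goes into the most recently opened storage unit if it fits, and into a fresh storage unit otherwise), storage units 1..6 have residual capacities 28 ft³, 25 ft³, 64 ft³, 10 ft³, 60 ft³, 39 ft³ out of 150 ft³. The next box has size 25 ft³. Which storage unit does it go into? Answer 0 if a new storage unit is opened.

6

Next-Fit only looks at storage unit 6, which has 39 ft³ free.
25 ft³ fits there.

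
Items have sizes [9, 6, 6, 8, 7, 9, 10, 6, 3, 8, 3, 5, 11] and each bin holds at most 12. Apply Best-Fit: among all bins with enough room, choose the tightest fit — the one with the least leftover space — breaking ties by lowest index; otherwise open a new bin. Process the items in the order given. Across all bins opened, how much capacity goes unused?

17

bin 1: place 9, 3 left
bin 2: place 6, 6 left
bin 2: place 6, 0 left
bin 3: place 8, 4 left
bin 4: place 7, 5 left
bin 5: place 9, 3 left
bin 6: place 10, 2 left
bin 7: place 6, 6 left
bin 1: place 3, 0 left
bin 8: place 8, 4 left
bin 5: place 3, 0 left
bin 4: place 5, 0 left
bin 9: place 11, 1 left
9 bins × 12 = 108; used 91; unused 17.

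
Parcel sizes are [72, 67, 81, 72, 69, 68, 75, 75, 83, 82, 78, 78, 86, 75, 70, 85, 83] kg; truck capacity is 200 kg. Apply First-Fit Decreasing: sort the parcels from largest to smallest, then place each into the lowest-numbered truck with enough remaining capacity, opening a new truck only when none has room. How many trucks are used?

9 trucks

Sorted descending: 86, 85, 83, 83, 82, 81, 78, 78, 75, 75, 75, 72, 72, 70, 69, 68, 67.
86 kg → truck 1 (remaining 114 kg)
85 kg → truck 1 (remaining 29 kg)
83 kg → truck 2 (remaining 117 kg)
83 kg → truck 2 (remaining 34 kg)
82 kg → truck 3 (remaining 118 kg)
81 kg → truck 3 (remaining 37 kg)
78 kg → truck 4 (remaining 122 kg)
78 kg → truck 4 (remaining 44 kg)
75 kg → truck 5 (remaining 125 kg)
75 kg → truck 5 (remaining 50 kg)
75 kg → truck 6 (remaining 125 kg)
72 kg → truck 6 (remaining 53 kg)
72 kg → truck 7 (remaining 128 kg)
70 kg → truck 7 (remaining 58 kg)
69 kg → truck 8 (remaining 131 kg)
68 kg → truck 8 (remaining 63 kg)
67 kg → truck 9 (remaining 133 kg)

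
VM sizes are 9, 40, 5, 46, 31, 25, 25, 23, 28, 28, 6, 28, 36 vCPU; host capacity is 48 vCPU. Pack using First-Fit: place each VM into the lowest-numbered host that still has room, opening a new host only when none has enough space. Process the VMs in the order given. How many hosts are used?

9 vCPU → host 1 (remaining 39 vCPU)
40 vCPU → host 2 (remaining 8 vCPU)
5 vCPU → host 1 (remaining 34 vCPU)
46 vCPU → host 3 (remaining 2 vCPU)
31 vCPU → host 1 (remaining 3 vCPU)
25 vCPU → host 4 (remaining 23 vCPU)
25 vCPU → host 5 (remaining 23 vCPU)
23 vCPU → host 4 (remaining 0 vCPU)
28 vCPU → host 6 (remaining 20 vCPU)
28 vCPU → host 7 (remaining 20 vCPU)
6 vCPU → host 2 (remaining 2 vCPU)
28 vCPU → host 8 (remaining 20 vCPU)
36 vCPU → host 9 (remaining 12 vCPU)

9 hosts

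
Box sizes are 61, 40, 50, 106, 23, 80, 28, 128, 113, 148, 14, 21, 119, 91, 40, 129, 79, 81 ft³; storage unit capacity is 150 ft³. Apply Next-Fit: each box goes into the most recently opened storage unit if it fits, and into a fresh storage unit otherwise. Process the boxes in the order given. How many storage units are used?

13 storage units

Put 61 ft³ in storage unit 1; 89 ft³ remain.
Put 40 ft³ in storage unit 1; 49 ft³ remain.
Put 50 ft³ in storage unit 2; 100 ft³ remain.
Put 106 ft³ in storage unit 3; 44 ft³ remain.
Put 23 ft³ in storage unit 3; 21 ft³ remain.
Put 80 ft³ in storage unit 4; 70 ft³ remain.
Put 28 ft³ in storage unit 4; 42 ft³ remain.
Put 128 ft³ in storage unit 5; 22 ft³ remain.
Put 113 ft³ in storage unit 6; 37 ft³ remain.
Put 148 ft³ in storage unit 7; 2 ft³ remain.
Put 14 ft³ in storage unit 8; 136 ft³ remain.
Put 21 ft³ in storage unit 8; 115 ft³ remain.
Put 119 ft³ in storage unit 9; 31 ft³ remain.
Put 91 ft³ in storage unit 10; 59 ft³ remain.
Put 40 ft³ in storage unit 10; 19 ft³ remain.
Put 129 ft³ in storage unit 11; 21 ft³ remain.
Put 79 ft³ in storage unit 12; 71 ft³ remain.
Put 81 ft³ in storage unit 13; 69 ft³ remain.
Final storage units: [61,40] [50] [106,23] [80,28] [128] [113] [148] [14,21] [119] [91,40] [129] [79] [81].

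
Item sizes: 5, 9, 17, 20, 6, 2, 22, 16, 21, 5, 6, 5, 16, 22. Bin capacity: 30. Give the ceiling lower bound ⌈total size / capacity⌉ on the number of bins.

6 bins

Total size = 5 + 9 + 17 + 20 + 6 + 2 + 22 + 16 + 21 + 5 + 6 + 5 + 16 + 22 = 172.
⌈172 / 30⌉ = 6.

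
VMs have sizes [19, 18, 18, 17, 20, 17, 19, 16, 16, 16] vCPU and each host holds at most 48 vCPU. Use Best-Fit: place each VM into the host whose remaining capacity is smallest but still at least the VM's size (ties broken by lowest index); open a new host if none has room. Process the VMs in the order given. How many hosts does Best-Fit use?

Put 19 vCPU in host 1; 29 vCPU remain.
Put 18 vCPU in host 1; 11 vCPU remain.
Put 18 vCPU in host 2; 30 vCPU remain.
Put 17 vCPU in host 2; 13 vCPU remain.
Put 20 vCPU in host 3; 28 vCPU remain.
Put 17 vCPU in host 3; 11 vCPU remain.
Put 19 vCPU in host 4; 29 vCPU remain.
Put 16 vCPU in host 4; 13 vCPU remain.
Put 16 vCPU in host 5; 32 vCPU remain.
Put 16 vCPU in host 5; 16 vCPU remain.

5 hosts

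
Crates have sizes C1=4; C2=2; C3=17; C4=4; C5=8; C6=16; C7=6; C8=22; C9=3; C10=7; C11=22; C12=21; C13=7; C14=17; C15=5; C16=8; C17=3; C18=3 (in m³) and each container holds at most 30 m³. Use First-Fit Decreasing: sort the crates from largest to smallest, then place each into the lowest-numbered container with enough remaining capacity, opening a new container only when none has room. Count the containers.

6

Sorted descending: 22, 22, 21, 17, 17, 16, 8, 8, 7, 7, 6, 5, 4, 4, 3, 3, 3, 2.
22 m³ → container 1 (remaining 8 m³)
22 m³ → container 2 (remaining 8 m³)
21 m³ → container 3 (remaining 9 m³)
17 m³ → container 4 (remaining 13 m³)
17 m³ → container 5 (remaining 13 m³)
16 m³ → container 6 (remaining 14 m³)
8 m³ → container 1 (remaining 0 m³)
8 m³ → container 2 (remaining 0 m³)
7 m³ → container 3 (remaining 2 m³)
7 m³ → container 4 (remaining 6 m³)
6 m³ → container 4 (remaining 0 m³)
5 m³ → container 5 (remaining 8 m³)
4 m³ → container 5 (remaining 4 m³)
4 m³ → container 5 (remaining 0 m³)
3 m³ → container 6 (remaining 11 m³)
3 m³ → container 6 (remaining 8 m³)
3 m³ → container 6 (remaining 5 m³)
2 m³ → container 3 (remaining 0 m³)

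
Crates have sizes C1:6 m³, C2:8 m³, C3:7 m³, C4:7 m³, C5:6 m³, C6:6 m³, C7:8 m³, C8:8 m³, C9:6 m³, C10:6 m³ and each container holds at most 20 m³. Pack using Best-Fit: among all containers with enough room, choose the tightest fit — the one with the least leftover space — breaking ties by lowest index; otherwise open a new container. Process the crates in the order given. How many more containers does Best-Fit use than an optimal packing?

0

Best-Fit: [6,8,6] [7,7,6] [8,8] [6,6] → 4 containers.
Total size 68 m³; any packing needs at least ⌈68/20⌉ = 4 containers.
So 4 is already optimal.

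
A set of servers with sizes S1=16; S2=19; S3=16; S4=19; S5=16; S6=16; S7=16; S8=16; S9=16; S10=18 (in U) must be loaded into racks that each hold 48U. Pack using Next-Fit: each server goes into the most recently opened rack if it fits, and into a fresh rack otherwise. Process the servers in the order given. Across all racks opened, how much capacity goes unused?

72

Put S1 (16U) in rack 1; 32U remain.
Put S2 (19U) in rack 1; 13U remain.
Put S3 (16U) in rack 2; 32U remain.
Put S4 (19U) in rack 2; 13U remain.
Put S5 (16U) in rack 3; 32U remain.
Put S6 (16U) in rack 3; 16U remain.
Put S7 (16U) in rack 3; 0U remain.
Put S8 (16U) in rack 4; 32U remain.
Put S9 (16U) in rack 4; 16U remain.
Put S10 (18U) in rack 5; 30U remain.
5 racks × 48U = 240U; used 168U; unused 72U.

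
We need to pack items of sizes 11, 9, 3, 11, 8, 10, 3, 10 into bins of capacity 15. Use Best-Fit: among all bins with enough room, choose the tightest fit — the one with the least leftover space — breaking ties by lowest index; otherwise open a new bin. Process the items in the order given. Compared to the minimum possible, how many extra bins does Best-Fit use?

Best-Fit: [11,3] [9] [11,3] [8] [10] [10] → 6 bins.
6 items exceed 7.5 (half the capacity), and no two of those can share a bin, so at least 6 bins are needed.
So 6 is already optimal.

0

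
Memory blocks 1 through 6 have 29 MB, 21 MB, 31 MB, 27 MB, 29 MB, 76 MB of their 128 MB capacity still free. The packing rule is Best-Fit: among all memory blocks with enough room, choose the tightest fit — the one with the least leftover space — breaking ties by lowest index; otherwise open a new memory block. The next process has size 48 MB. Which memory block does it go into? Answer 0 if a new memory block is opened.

6

Memory blocks with room: memory block 6 (76 MB).
Tightest fit is memory block 6 with 76 MB free.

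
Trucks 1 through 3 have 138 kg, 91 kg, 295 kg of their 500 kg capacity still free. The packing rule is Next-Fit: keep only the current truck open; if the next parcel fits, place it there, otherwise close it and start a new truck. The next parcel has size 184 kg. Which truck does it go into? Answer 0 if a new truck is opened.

Next-Fit only looks at truck 3, which has 295 kg free.
184 kg fits there.

3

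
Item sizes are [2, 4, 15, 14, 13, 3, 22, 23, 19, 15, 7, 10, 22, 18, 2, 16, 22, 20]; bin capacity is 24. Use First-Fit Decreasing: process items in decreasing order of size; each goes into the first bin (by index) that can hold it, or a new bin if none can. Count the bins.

Sorted descending: 23, 22, 22, 22, 20, 19, 18, 16, 15, 15, 14, 13, 10, 7, 4, 3, 2, 2.
Put 23 in bin 1; 1 remain.
Put 22 in bin 2; 2 remain.
Put 22 in bin 3; 2 remain.
Put 22 in bin 4; 2 remain.
Put 20 in bin 5; 4 remain.
Put 19 in bin 6; 5 remain.
Put 18 in bin 7; 6 remain.
Put 16 in bin 8; 8 remain.
Put 15 in bin 9; 9 remain.
Put 15 in bin 10; 9 remain.
Put 14 in bin 11; 10 remain.
Put 13 in bin 12; 11 remain.
Put 10 in bin 11; 0 remain.
Put 7 in bin 8; 1 remain.
Put 4 in bin 5; 0 remain.
Put 3 in bin 6; 2 remain.
Put 2 in bin 2; 0 remain.
Put 2 in bin 3; 0 remain.
Final bins: [23] [22,2] [22,2] [22] [20,4] [19,3] [18] [16,7] [15] [15] [14,10] [13].

12 bins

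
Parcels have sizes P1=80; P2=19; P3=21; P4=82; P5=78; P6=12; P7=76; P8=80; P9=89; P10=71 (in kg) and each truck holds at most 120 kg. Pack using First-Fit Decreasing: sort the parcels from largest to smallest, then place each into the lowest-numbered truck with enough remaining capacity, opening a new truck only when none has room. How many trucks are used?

Sorted descending: 89, 82, 80, 80, 78, 76, 71, 21, 19, 12.
truck 1: place 89 kg, 31 kg left
truck 2: place 82 kg, 38 kg left
truck 3: place 80 kg, 40 kg left
truck 4: place 80 kg, 40 kg left
truck 5: place 78 kg, 42 kg left
truck 6: place 76 kg, 44 kg left
truck 7: place 71 kg, 49 kg left
truck 1: place 21 kg, 10 kg left
truck 2: place 19 kg, 19 kg left
truck 2: place 12 kg, 7 kg left
Final trucks: [89,21] [82,19,12] [80] [80] [78] [76] [71].

7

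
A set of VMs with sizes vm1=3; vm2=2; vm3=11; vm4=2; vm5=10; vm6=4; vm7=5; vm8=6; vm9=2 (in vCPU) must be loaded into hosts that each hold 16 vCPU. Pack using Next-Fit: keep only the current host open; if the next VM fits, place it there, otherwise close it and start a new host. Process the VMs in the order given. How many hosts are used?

3

Put vm1 (3 vCPU) in host 1; 13 vCPU remain.
Put vm2 (2 vCPU) in host 1; 11 vCPU remain.
Put vm3 (11 vCPU) in host 1; 0 vCPU remain.
Put vm4 (2 vCPU) in host 2; 14 vCPU remain.
Put vm5 (10 vCPU) in host 2; 4 vCPU remain.
Put vm6 (4 vCPU) in host 2; 0 vCPU remain.
Put vm7 (5 vCPU) in host 3; 11 vCPU remain.
Put vm8 (6 vCPU) in host 3; 5 vCPU remain.
Put vm9 (2 vCPU) in host 3; 3 vCPU remain.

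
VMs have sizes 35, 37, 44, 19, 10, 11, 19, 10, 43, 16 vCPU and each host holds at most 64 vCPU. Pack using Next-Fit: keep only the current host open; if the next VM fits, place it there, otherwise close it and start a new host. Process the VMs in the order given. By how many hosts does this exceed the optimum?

Next-Fit: [35] [37] [44,19] [10,11,19,10] [43,16] → 5 hosts.
Total size 244 vCPU; any packing needs at least ⌈244/64⌉ = 4 hosts.
An optimal packing achieves that bound: [44,19] [43,19] [37,16,11] [35,10,10] → 4 hosts.
Excess: 5 − 4 = 1.

1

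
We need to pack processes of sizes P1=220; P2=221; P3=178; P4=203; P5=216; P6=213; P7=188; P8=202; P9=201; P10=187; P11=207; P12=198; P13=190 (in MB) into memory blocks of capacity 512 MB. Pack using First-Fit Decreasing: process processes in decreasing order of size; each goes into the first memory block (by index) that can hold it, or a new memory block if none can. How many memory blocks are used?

7

Sorted descending: 221, 220, 216, 213, 207, 203, 202, 201, 198, 190, 188, 187, 178.
221 MB → memory block 1 (remaining 291 MB)
220 MB → memory block 1 (remaining 71 MB)
216 MB → memory block 2 (remaining 296 MB)
213 MB → memory block 2 (remaining 83 MB)
207 MB → memory block 3 (remaining 305 MB)
203 MB → memory block 3 (remaining 102 MB)
202 MB → memory block 4 (remaining 310 MB)
201 MB → memory block 4 (remaining 109 MB)
198 MB → memory block 5 (remaining 314 MB)
190 MB → memory block 5 (remaining 124 MB)
188 MB → memory block 6 (remaining 324 MB)
187 MB → memory block 6 (remaining 137 MB)
178 MB → memory block 7 (remaining 334 MB)
Final memory blocks: [221,220] [216,213] [207,203] [202,201] [198,190] [188,187] [178].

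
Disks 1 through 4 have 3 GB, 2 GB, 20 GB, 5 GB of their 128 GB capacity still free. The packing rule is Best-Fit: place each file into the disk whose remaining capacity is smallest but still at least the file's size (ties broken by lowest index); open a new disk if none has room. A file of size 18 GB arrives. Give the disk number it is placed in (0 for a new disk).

Disks with room: disk 3 (20 GB).
Tightest fit is disk 3 with 20 GB free.

3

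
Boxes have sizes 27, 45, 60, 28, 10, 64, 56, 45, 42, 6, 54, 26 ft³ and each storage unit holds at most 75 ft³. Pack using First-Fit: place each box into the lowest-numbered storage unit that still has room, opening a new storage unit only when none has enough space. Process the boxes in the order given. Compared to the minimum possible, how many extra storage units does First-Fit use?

0

First-Fit: [27,45] [60,10] [28,45] [64,6] [56] [42,26] [54] → 7 storage units.
Total size 463 ft³; any packing needs at least ⌈463/75⌉ = 7 storage units.
So 7 is already optimal.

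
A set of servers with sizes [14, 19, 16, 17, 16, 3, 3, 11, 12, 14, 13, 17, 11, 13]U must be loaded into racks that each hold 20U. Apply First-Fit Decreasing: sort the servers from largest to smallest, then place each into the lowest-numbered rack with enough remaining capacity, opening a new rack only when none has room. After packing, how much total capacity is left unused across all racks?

61

Sorted descending: 19, 17, 17, 16, 16, 14, 14, 13, 13, 12, 11, 11, 3, 3.
19U → rack 1 (remaining 1U)
17U → rack 2 (remaining 3U)
17U → rack 3 (remaining 3U)
16U → rack 4 (remaining 4U)
16U → rack 5 (remaining 4U)
14U → rack 6 (remaining 6U)
14U → rack 7 (remaining 6U)
13U → rack 8 (remaining 7U)
13U → rack 9 (remaining 7U)
12U → rack 10 (remaining 8U)
11U → rack 11 (remaining 9U)
11U → rack 12 (remaining 9U)
3U → rack 2 (remaining 0U)
3U → rack 3 (remaining 0U)
12 racks × 20U = 240U; used 179U; unused 61U.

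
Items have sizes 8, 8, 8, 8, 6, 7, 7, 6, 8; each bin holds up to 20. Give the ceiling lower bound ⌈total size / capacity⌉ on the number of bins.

4 bins

Total size = 8 + 8 + 8 + 8 + 6 + 7 + 7 + 6 + 8 = 66.
⌈66 / 20⌉ = 4.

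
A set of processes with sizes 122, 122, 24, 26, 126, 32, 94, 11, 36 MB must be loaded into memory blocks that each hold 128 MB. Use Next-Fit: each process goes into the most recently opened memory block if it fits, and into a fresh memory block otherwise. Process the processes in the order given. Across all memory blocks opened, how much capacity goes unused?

175

memory block 1: place 122 MB, 6 MB left
memory block 2: place 122 MB, 6 MB left
memory block 3: place 24 MB, 104 MB left
memory block 3: place 26 MB, 78 MB left
memory block 4: place 126 MB, 2 MB left
memory block 5: place 32 MB, 96 MB left
memory block 5: place 94 MB, 2 MB left
memory block 6: place 11 MB, 117 MB left
memory block 6: place 36 MB, 81 MB left
6 memory blocks × 128 MB = 768 MB; used 593 MB; unused 175 MB.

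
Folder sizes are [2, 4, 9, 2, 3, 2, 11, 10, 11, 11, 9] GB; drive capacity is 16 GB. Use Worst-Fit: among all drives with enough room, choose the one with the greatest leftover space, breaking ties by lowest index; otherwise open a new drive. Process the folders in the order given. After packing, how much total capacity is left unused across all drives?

Put 2 GB in drive 1; 14 GB remain.
Put 4 GB in drive 1; 10 GB remain.
Put 9 GB in drive 1; 1 GB remain.
Put 2 GB in drive 2; 14 GB remain.
Put 3 GB in drive 2; 11 GB remain.
Put 2 GB in drive 2; 9 GB remain.
Put 11 GB in drive 3; 5 GB remain.
Put 10 GB in drive 4; 6 GB remain.
Put 11 GB in drive 5; 5 GB remain.
Put 11 GB in drive 6; 5 GB remain.
Put 9 GB in drive 2; 0 GB remain.
6 drives × 16 GB = 96 GB; used 74 GB; unused 22 GB.

22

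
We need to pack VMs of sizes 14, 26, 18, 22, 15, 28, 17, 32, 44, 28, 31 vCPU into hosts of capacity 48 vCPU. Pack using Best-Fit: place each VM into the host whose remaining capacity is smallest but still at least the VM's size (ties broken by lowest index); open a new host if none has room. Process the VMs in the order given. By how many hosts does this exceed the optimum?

Best-Fit: [14,26] [18,22] [15,28] [17,28] [32] [44] [31] → 7 hosts.
Total size 275 vCPU; any packing needs at least ⌈275/48⌉ = 6 hosts.
An optimal packing achieves that bound: [44] [32,15] [31,17] [28,18] [28,14] [26,22] → 6 hosts.
Excess: 7 − 6 = 1.

1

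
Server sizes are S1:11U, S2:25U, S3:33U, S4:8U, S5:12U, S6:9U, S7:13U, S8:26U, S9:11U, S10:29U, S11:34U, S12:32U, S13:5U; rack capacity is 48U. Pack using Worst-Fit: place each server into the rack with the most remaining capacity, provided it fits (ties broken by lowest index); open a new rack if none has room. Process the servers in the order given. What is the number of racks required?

6 racks

S1 (11U) → rack 1 (remaining 37U)
S2 (25U) → rack 1 (remaining 12U)
S3 (33U) → rack 2 (remaining 15U)
S4 (8U) → rack 2 (remaining 7U)
S5 (12U) → rack 1 (remaining 0U)
S6 (9U) → rack 3 (remaining 39U)
S7 (13U) → rack 3 (remaining 26U)
S8 (26U) → rack 3 (remaining 0U)
S9 (11U) → rack 4 (remaining 37U)
S10 (29U) → rack 4 (remaining 8U)
S11 (34U) → rack 5 (remaining 14U)
S12 (32U) → rack 6 (remaining 16U)
S13 (5U) → rack 6 (remaining 11U)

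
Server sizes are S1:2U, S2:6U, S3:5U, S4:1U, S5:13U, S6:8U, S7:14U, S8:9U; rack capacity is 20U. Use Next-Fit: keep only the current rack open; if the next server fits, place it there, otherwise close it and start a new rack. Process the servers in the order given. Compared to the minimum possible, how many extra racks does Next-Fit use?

Next-Fit: [2,6,5,1] [13] [8] [14] [9] → 5 racks.
Total size 58U; any packing needs at least ⌈58/20⌉ = 3 racks.
An optimal packing achieves that bound: [14,6] [13,5,2] [9,8,1] → 3 racks.
Excess: 5 − 3 = 2.

2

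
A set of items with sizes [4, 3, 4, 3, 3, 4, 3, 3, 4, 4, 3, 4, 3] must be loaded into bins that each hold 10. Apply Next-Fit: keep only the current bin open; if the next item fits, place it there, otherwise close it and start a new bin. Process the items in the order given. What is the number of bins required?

Put 4 in bin 1; 6 remain.
Put 3 in bin 1; 3 remain.
Put 4 in bin 2; 6 remain.
Put 3 in bin 2; 3 remain.
Put 3 in bin 2; 0 remain.
Put 4 in bin 3; 6 remain.
Put 3 in bin 3; 3 remain.
Put 3 in bin 3; 0 remain.
Put 4 in bin 4; 6 remain.
Put 4 in bin 4; 2 remain.
Put 3 in bin 5; 7 remain.
Put 4 in bin 5; 3 remain.
Put 3 in bin 5; 0 remain.
Final bins: [4,3] [4,3,3] [4,3,3] [4,4] [3,4,3].

5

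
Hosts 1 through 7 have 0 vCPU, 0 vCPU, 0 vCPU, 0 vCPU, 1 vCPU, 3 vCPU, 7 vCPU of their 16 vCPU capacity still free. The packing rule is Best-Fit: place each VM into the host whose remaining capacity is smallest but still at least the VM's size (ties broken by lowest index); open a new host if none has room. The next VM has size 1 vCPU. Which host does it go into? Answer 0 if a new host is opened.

Hosts with room: host 5 (1 vCPU), host 6 (3 vCPU), host 7 (7 vCPU).
Tightest fit is host 5 with 1 vCPU free.

5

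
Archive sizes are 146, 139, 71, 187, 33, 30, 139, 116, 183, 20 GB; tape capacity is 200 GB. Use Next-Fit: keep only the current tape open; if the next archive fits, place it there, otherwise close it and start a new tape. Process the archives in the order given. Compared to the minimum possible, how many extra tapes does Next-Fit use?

Next-Fit: [146] [139] [71] [187] [33,30] [139] [116] [183] [20] → 9 tapes.
Total size 1064 GB; any packing needs at least ⌈1064/200⌉ = 6 tapes.
An optimal packing achieves that bound: [187] [183] [146,33,20] [139,30] [139] [116,71] → 6 tapes.
Excess: 9 − 6 = 3.

3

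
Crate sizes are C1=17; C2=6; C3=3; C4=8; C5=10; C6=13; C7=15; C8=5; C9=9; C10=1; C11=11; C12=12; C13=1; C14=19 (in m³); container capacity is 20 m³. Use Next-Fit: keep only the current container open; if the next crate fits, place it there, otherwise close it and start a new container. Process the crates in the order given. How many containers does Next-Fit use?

9

C1 (17 m³) → container 1 (remaining 3 m³)
C2 (6 m³) → container 2 (remaining 14 m³)
C3 (3 m³) → container 2 (remaining 11 m³)
C4 (8 m³) → container 2 (remaining 3 m³)
C5 (10 m³) → container 3 (remaining 10 m³)
C6 (13 m³) → container 4 (remaining 7 m³)
C7 (15 m³) → container 5 (remaining 5 m³)
C8 (5 m³) → container 5 (remaining 0 m³)
C9 (9 m³) → container 6 (remaining 11 m³)
C10 (1 m³) → container 6 (remaining 10 m³)
C11 (11 m³) → container 7 (remaining 9 m³)
C12 (12 m³) → container 8 (remaining 8 m³)
C13 (1 m³) → container 8 (remaining 7 m³)
C14 (19 m³) → container 9 (remaining 1 m³)
Final containers: [17] [6,3,8] [10] [13] [15,5] [9,1] [11] [12,1] [19].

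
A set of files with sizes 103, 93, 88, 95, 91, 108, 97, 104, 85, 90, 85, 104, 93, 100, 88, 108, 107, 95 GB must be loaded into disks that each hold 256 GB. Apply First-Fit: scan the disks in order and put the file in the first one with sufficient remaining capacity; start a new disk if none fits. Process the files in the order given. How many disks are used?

9

Put 103 GB in disk 1; 153 GB remain.
Put 93 GB in disk 1; 60 GB remain.
Put 88 GB in disk 2; 168 GB remain.
Put 95 GB in disk 2; 73 GB remain.
Put 91 GB in disk 3; 165 GB remain.
Put 108 GB in disk 3; 57 GB remain.
Put 97 GB in disk 4; 159 GB remain.
Put 104 GB in disk 4; 55 GB remain.
Put 85 GB in disk 5; 171 GB remain.
Put 90 GB in disk 5; 81 GB remain.
Put 85 GB in disk 6; 171 GB remain.
Put 104 GB in disk 6; 67 GB remain.
Put 93 GB in disk 7; 163 GB remain.
Put 100 GB in disk 7; 63 GB remain.
Put 88 GB in disk 8; 168 GB remain.
Put 108 GB in disk 8; 60 GB remain.
Put 107 GB in disk 9; 149 GB remain.
Put 95 GB in disk 9; 54 GB remain.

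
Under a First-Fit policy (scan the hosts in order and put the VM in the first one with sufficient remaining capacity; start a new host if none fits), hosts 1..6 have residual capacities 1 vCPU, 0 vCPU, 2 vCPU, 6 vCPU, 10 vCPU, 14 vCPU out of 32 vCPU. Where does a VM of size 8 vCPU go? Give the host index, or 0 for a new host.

Hosts with room: host 5 (10 vCPU), host 6 (14 vCPU).
The first with room is host 5.

5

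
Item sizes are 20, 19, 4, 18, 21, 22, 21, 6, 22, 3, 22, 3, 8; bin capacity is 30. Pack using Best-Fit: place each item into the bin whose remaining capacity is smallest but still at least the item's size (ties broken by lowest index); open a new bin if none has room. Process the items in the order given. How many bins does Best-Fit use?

8 bins

Put 20 in bin 1; 10 remain.
Put 19 in bin 2; 11 remain.
Put 4 in bin 1; 6 remain.
Put 18 in bin 3; 12 remain.
Put 21 in bin 4; 9 remain.
Put 22 in bin 5; 8 remain.
Put 21 in bin 6; 9 remain.
Put 6 in bin 1; 0 remain.
Put 22 in bin 7; 8 remain.
Put 3 in bin 5; 5 remain.
Put 22 in bin 8; 8 remain.
Put 3 in bin 5; 2 remain.
Put 8 in bin 7; 0 remain.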